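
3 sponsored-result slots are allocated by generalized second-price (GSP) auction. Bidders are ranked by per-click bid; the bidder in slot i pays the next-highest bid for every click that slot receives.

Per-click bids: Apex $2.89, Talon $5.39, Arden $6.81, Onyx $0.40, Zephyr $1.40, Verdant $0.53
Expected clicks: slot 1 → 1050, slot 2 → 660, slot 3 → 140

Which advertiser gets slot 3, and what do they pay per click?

Apex; $1.40 per click

Ranked by bid: $6.81 (Arden) > $5.39 (Talon) > $2.89 (Apex) > $1.40 (Zephyr) > …
Slot 3 goes to the third-ranked bidder, Apex, who pays the next bid down: $1.40/click.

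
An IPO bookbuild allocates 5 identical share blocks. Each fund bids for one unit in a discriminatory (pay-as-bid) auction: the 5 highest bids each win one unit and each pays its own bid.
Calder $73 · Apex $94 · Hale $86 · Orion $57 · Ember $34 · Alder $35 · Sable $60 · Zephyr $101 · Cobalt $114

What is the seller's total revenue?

Total revenue: $468

Bids ranked high→low: 114 (Cobalt), 101 (Zephyr), 94 (Apex), 86 (Hale), 73 (Calder), 60 (Sable), 57 (Orion), …
The 5 highest are Cobalt, Zephyr, Apex, Hale, Calder.
Total revenue = 114 + 101 + 94 + 86 + 73 = $468.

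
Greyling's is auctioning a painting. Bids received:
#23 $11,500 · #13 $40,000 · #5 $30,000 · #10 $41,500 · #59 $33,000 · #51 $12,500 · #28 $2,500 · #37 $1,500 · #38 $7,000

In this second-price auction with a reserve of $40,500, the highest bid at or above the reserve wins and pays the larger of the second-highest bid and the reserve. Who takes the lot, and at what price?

Second-price auction with a reserve of $40,500: the highest bid at or above the reserve wins and pays the larger of the second-highest bid and the reserve.
Sorting bids: 41,500 (#10) > 40,000 (#13) > 33,000 (#59) > 30,000 (#5) > 12,500 (#51) > 11,500 (#23) > …
Highest eligible bid: #10 at $41,500.
Second-highest bid $40,000 is below the reserve $40,500, so the reserve binds → payment $40,500.

#10 pays $40,500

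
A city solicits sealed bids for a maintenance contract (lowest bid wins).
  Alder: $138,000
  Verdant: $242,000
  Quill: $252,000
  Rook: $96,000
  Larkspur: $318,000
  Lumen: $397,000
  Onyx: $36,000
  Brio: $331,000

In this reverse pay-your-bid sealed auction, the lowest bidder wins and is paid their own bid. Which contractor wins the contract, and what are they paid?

Onyx is paid $36,000

Rule: the lowest bidder wins and is paid their own bid.
Bids ranked: 36,000 (Onyx) < 96,000 (Rook) < 138,000 (Alder) < 242,000 (Verdant) < 252,000 (Quill) < 318,000 (Larkspur) < …
Onyx has the lowest bid and is paid exactly that: $36,000.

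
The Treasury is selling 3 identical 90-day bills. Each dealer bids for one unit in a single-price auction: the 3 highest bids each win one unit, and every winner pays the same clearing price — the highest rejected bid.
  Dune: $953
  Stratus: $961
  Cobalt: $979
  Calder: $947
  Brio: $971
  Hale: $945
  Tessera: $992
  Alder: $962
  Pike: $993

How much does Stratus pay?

Sorting: 993 (Pike), 992 (Tessera), 979 (Cobalt), 971 (Brio), 962 (Alder), …
The 3 highest are Pike, Tessera, Cobalt.
Clearing price = highest rejected bid = $971.
Stratus does not win → pays $0.

Stratus pays $0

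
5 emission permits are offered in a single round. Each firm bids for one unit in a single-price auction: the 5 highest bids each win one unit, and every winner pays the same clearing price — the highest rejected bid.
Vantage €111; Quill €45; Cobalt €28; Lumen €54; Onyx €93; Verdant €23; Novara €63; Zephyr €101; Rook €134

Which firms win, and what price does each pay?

Rook, Vantage, Zephyr, Onyx, Novara; each pays €54

Sorting: 134 (Rook), 111 (Vantage), 101 (Zephyr), 93 (Onyx), 63 (Novara), 54 (Lumen), 45 (Quill), …
Winners (5 units): Rook, Vantage, Zephyr, Onyx, Novara.
Clearing price = highest rejected bid = €54.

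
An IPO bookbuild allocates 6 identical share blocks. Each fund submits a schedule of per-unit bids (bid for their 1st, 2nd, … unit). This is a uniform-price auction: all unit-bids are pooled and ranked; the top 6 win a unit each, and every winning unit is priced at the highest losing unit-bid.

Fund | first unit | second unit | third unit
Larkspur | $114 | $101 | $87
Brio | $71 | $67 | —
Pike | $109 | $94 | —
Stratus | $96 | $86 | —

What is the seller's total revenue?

Total revenue: $516

All unit-bids, highest first — top 6: 114 (Larkspur-1), 109 (Pike-1), 101 (Larkspur-2), 96 (Stratus-1), 94 (Pike-2), 87 (Larkspur-3)
First bid not allocated: $86.
Allocation: Larkspur 3, Pike 2, Stratus 1. Every unit priced at $86.
Revenue = 6 × 86 = $516.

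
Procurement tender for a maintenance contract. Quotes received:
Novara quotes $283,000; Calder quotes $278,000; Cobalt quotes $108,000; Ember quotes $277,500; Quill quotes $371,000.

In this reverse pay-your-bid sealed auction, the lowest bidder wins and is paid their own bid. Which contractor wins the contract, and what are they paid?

Cobalt is paid $108,000

Bids ranked: 108,000 (Cobalt) < 277,500 (Ember) < 278,000 (Calder) < 283,000 (Novara) < 371,000 (Quill)
Cobalt has the lowest bid and is paid exactly that: $108,000.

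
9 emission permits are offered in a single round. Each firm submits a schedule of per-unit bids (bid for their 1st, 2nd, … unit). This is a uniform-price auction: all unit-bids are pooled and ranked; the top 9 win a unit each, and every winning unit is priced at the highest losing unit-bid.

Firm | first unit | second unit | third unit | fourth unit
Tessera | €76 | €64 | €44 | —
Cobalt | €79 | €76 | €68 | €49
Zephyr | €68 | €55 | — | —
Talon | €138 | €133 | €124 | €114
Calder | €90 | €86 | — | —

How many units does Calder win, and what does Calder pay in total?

Merging the schedules and taking the best 9: 138 (Talon-1), 133 (Talon-2), 124 (Talon-3), 114 (Talon-4), 90 (Calder-1), 86 (Calder-2), 79 (Cobalt-1), 76 (Tessera-1), 76 (Cobalt-2)
First bid not allocated: €68.
Calder wins 2 unit(s) at €68 each.

Calder: 2 units, pays €136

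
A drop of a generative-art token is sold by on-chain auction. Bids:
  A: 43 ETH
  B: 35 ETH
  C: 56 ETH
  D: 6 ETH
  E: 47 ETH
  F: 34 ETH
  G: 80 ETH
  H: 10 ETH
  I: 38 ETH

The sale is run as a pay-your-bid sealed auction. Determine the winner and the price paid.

Rule: the highest bidder wins and pays their own bid.
Bids in order: 80 (G) > 56 (C) > 47 (E) > 43 (A) > 38 (I) > 35 (B) > …
G is highest → pays own bid, 80 ETH.

G pays 80 ETH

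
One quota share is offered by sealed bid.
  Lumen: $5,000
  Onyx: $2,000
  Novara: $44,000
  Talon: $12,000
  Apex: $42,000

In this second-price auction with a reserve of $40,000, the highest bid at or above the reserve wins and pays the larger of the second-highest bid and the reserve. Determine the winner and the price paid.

Sorting bids: 44,000 (Novara) > 42,000 (Apex) > 12,000 (Talon) > 5,000 (Lumen) > 2,000 (Onyx)
Highest eligible bid: Novara at $44,000.
max(second-highest $42,000, reserve $40,000) = $42,000; the reserve does not bind.

Novara pays $42,000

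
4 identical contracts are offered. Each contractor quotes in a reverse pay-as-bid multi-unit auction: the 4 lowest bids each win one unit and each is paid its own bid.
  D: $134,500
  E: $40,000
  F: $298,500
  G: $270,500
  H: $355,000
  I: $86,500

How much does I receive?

I is paid $86,500

Bids ranked low→high: 40,000 (E), 86,500 (I), 134,500 (D), 270,500 (G), 298,500 (F), 355,000 (H)
Winners (4 units): E, I, D, G.
I wins → own bid $86,500.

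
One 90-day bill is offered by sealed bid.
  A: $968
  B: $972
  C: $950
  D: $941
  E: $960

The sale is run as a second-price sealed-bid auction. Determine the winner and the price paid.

B pays $968

Bids ranked: 972 (B) > 968 (A) > 960 (E) > 950 (C) > 941 (D)
Second-price: B pays A's bid of $968.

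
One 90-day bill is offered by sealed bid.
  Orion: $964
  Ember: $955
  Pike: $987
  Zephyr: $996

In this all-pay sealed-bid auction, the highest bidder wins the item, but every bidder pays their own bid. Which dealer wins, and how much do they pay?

Zephyr pays $996

Bids ranked: 996 (Zephyr) > 987 (Pike) > 964 (Orion) > 955 (Ember)
Zephyr wins with the top bid; all bids are sunk regardless.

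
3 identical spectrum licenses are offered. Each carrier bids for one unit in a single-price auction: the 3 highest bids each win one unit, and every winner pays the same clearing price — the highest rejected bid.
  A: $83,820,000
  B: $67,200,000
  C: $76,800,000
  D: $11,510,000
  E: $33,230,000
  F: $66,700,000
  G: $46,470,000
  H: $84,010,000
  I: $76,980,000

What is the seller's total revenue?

Bids ranked high→low: 84,010,000 (H), 83,820,000 (A), 76,980,000 (I), 76,800,000 (C), 67,200,000 (B), …
Winners (3 units): H, A, I.
First losing bid is C's $76,800,000, which sets the uniform price.
Total revenue = 3 × $76,800,000 = $230,400,000.

Total revenue: $230,400,000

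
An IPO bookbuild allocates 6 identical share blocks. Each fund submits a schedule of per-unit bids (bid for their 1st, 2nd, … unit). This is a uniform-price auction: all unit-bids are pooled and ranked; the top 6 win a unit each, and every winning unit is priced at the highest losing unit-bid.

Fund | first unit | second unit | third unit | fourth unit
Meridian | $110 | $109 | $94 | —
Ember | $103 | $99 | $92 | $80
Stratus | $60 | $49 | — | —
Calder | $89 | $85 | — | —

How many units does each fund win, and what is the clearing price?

Pooled unit-bids ranked (top 6): 110 (Meridian-1), 109 (Meridian-2), 103 (Ember-1), 99 (Ember-2), 94 (Meridian-3), 92 (Ember-3)
Highest rejected unit-bid = $89.
Allocation: Ember 3, Meridian 3.

Ember 3, Meridian 3; clearing price $89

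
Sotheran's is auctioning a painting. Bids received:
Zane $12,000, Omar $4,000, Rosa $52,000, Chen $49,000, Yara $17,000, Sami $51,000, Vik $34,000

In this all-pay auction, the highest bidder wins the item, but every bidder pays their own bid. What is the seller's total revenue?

Bids ranked: 52,000 (Rosa) > 51,000 (Sami) > 49,000 (Chen) > 34,000 (Vik) > 17,000 (Yara) > 12,000 (Zane) > …
Every bidder forfeits their bid regardless of winning.
Revenue = 12,000 + 4,000 + 52,000 + 49,000 + 17,000 + 51,000 + 34,000 = $219,000.

Total revenue: $219,000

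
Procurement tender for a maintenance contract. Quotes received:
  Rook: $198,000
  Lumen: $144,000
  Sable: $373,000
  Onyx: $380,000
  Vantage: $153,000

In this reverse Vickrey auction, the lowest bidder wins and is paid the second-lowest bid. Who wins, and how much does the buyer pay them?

Sorting bids: 144,000 (Lumen) < 153,000 (Vantage) < 198,000 (Rook) < 373,000 (Sable) < 380,000 (Onyx)
Lumen wins with the lowest bid; price is set by the runner-up at $153,000.

Lumen is paid $153,000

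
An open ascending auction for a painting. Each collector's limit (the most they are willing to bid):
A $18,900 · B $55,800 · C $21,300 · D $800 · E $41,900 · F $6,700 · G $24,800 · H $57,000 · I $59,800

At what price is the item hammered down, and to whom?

Sorting limits: 59,800 (I) > 57,000 (H) > 55,800 (B) > 41,900 (E) > 24,800 (G) > 21,300 (C) > …
H is the last rival to drop out, at $57,000; I remains and wins at that price.

I wins at $57,000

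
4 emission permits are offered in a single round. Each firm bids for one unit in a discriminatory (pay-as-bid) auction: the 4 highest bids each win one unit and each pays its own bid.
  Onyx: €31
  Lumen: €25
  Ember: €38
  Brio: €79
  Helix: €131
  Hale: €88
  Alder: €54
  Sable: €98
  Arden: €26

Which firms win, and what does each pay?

Sorting: 131 (Helix), 98 (Sable), 88 (Hale), 79 (Brio), 54 (Alder), 38 (Ember), …
Winners (4 units): Helix, Sable, Hale, Brio.
Each winner pays its own bid: Helix €131, Sable €98, Hale €88, Brio €79.

Helix €131, Sable €98, Hale €88, Brio €79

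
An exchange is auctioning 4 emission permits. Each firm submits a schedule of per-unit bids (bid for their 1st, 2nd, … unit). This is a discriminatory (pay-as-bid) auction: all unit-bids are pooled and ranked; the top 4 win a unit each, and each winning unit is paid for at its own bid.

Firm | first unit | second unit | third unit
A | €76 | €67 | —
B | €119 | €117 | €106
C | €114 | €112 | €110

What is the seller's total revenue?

Merging the schedules and taking the best 4: 119 (B-1), 117 (B-2), 114 (C-1), 112 (C-2)
Next rejected bid: €110 (not a price — pay-as-bid).
Each winning unit pays its own bid.
Revenue = 119 + 117 + 114 + 112 = €462.

Total revenue: €462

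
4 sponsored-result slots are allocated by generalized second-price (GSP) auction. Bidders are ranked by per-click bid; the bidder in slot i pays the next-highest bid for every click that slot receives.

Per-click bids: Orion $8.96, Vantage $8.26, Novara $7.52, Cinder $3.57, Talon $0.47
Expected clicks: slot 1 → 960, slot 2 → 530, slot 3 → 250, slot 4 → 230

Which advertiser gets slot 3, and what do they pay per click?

Novara; $3.57 per click

Sorting advertisers: $8.96 (Orion) > $8.26 (Vantage) > $7.52 (Novara) > $3.57 (Cinder) > $0.47 (Talon)
Slot 3 goes to the third-ranked bidder, Novara, who pays the next bid down: $3.57/click.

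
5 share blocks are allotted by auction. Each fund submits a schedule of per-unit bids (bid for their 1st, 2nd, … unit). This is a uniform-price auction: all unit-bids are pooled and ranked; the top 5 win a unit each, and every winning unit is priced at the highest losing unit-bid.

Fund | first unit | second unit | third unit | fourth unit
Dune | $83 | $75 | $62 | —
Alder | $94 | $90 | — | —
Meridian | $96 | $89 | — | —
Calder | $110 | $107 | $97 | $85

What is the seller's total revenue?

Pooled unit-bids ranked (top 5): 110 (Calder-1), 107 (Calder-2), 97 (Calder-3), 96 (Meridian-1), 94 (Alder-1)
The (k+1)-th unit-bid is $90.
Allocation: Alder 1, Calder 3, Meridian 1. Every unit priced at $90.
Revenue = 5 × 90 = $450.

Total revenue: $450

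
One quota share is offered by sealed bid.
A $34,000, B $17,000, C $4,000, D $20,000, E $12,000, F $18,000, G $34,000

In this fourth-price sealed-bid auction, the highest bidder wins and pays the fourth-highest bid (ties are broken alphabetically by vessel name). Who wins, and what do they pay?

A pays $18,000

Bids ranked: 34,000 (A) > 34,000 (G) > 20,000 (D) > 18,000 (F) > 17,000 (B) > 12,000 (E) > …
A and G tie at $34,000; tie-break gives it to A.
A wins; payment is bid #4 in the ranking = $18,000.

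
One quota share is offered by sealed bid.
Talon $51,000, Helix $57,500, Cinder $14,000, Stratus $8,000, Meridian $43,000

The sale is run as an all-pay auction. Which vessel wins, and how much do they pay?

Rule: the highest bidder wins the item, but every bidder pays their own bid.
Bids in order: 57,500 (Helix) > 51,000 (Talon) > 43,000 (Meridian) > 14,000 (Cinder) > 8,000 (Stratus)
Helix is highest and takes the item; every bidder forfeits their bid.

Helix pays $57,500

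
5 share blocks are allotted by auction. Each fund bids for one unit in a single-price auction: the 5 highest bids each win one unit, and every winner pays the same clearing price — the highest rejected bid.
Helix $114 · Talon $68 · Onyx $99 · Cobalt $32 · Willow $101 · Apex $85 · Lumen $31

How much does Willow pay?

Sorting: 114 (Helix), 101 (Willow), 99 (Onyx), 85 (Apex), 68 (Talon), 32 (Cobalt), 31 (Lumen)
Winners (5 units): Helix, Willow, Onyx, Apex, Talon.
First losing bid is Cobalt's $32, which sets the uniform price.
Willow wins → pays $32.

Willow pays $32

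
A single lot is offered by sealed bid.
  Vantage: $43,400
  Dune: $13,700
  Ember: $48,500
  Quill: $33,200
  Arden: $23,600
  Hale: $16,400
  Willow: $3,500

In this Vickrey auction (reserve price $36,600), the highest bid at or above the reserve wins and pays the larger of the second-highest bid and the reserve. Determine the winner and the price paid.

Bids in order: 48,500 (Ember) > 43,400 (Vantage) > 33,200 (Quill) > 23,600 (Arden) > 16,400 (Hale) > 13,700 (Dune) > …
Highest eligible bid: Ember at $48,500.
max(second-highest $43,400, reserve $36,600) = $43,400; the reserve does not bind.

Ember pays $43,400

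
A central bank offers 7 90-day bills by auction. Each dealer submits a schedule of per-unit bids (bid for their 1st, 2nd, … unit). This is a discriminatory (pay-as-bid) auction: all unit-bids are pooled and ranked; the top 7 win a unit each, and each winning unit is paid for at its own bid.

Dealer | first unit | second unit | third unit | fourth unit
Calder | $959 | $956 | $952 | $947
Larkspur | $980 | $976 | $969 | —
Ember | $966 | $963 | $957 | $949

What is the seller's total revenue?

Pooled unit-bids ranked (top 7): 980 (Larkspur-1), 976 (Larkspur-2), 969 (Larkspur-3), 966 (Ember-1), 963 (Ember-2), 959 (Calder-1), 957 (Ember-3)
Next rejected bid: $956 (not a price — pay-as-bid).
Each winning unit pays its own bid.
Revenue = 980 + 976 + 969 + 966 + 963 + 959 + 957 = $6,770.

Total revenue: $6,770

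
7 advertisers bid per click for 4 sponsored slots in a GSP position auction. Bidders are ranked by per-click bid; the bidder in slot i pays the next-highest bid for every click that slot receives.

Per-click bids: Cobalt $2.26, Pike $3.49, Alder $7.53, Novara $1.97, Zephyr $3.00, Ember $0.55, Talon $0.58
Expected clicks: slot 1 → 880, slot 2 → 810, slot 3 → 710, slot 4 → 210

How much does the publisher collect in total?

Total revenue: $7519.50

Per-click bids in order: $7.53 (Alder) > $3.49 (Pike) > $3.00 (Zephyr) > $2.26 (Cobalt) > $1.97 (Novara) > …
Slot 1: Alder pays $3.49 × 880 = $3071.20
Slot 2: Pike pays $3.00 × 810 = $2430.00
Slot 3: Zephyr pays $2.26 × 710 = $1604.60
Slot 4: Cobalt pays $1.97 × 210 = $413.70
Total = $7519.50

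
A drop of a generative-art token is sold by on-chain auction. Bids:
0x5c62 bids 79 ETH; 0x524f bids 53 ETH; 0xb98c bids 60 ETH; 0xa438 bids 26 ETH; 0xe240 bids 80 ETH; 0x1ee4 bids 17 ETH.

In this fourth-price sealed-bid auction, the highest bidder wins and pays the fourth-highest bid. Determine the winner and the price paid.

Bids ranked: 80 (0xe240) > 79 (0x5c62) > 60 (0xb98c) > 53 (0x524f) > 26 (0xa438) > 17 (0x1ee4)
0xe240 wins; payment is bid #4 in the ranking = 53 ETH.

0xe240 pays 53 ETH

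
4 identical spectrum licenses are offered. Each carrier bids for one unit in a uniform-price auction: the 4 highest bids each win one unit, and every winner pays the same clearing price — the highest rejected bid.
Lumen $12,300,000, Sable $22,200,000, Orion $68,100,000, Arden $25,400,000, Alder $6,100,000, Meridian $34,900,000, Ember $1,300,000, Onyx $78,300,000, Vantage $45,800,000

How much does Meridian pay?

Bids ranked high→low: 78,300,000 (Onyx), 68,100,000 (Orion), 45,800,000 (Vantage), 34,900,000 (Meridian), 25,400,000 (Arden), 22,200,000 (Sable), …
Top 4: Onyx, Orion, Vantage, Meridian.
First losing bid is Arden's $25,400,000, which sets the uniform price.
Meridian wins → pays $25,400,000.

Meridian pays $25,400,000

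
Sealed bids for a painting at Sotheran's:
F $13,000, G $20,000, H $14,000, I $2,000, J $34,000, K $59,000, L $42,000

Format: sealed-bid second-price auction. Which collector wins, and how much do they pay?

Sealed-bid second-price auction: the highest bidder wins and pays the second-highest bid.
Sorting bids: 59,000 (K) > 42,000 (L) > 34,000 (J) > 20,000 (G) > 14,000 (H) > 13,000 (F) > …
K is highest; pays the second-highest bid, $42,000.

K pays $42,000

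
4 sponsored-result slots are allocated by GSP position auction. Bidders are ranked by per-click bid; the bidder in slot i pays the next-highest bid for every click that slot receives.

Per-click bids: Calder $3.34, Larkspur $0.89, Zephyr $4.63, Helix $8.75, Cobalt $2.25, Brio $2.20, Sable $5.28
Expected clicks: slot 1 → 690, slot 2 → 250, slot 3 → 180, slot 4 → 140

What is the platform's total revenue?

Sorting advertisers: $8.75 (Helix) > $5.28 (Sable) > $4.63 (Zephyr) > $3.34 (Calder) > $2.25 (Cobalt) > …
Slot 1: Helix pays $5.28 × 690 = $3643.20
Slot 2: Sable pays $4.63 × 250 = $1157.50
Slot 3: Zephyr pays $3.34 × 180 = $601.20
Slot 4: Calder pays $2.25 × 140 = $315.00
Total = $5716.90

Total revenue: $5716.90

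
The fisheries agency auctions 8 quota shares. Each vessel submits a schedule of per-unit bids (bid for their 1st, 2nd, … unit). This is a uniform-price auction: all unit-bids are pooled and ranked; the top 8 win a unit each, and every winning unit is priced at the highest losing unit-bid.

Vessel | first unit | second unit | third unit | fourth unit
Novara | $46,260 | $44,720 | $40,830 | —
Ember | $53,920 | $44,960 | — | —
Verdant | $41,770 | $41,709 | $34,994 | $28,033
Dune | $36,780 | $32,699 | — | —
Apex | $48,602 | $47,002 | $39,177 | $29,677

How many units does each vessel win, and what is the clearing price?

Merging the schedules and taking the best 8: 53,920 (Ember-1), 48,602 (Apex-1), 47,002 (Apex-2), 46,260 (Novara-1), 44,960 (Ember-2), 44,720 (Novara-2), 41,770 (Verdant-1), 41,709 (Verdant-2)
First bid not allocated: $40,830.
Allocation: Apex 2, Ember 2, Novara 2, Verdant 2.

Apex 2, Ember 2, Novara 2, Verdant 2; clearing price $40,830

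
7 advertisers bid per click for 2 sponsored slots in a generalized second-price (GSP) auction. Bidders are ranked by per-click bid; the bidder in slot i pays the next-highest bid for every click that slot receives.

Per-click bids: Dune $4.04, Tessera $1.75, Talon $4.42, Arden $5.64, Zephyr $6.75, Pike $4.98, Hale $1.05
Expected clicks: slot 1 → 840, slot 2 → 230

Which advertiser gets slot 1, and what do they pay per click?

Per-click bids in order: $6.75 (Zephyr) > $5.64 (Arden) > $4.98 (Pike) > …
Slot 1 goes to the first-ranked bidder, Zephyr, who pays the next bid down: $5.64/click.

Zephyr; $5.64 per click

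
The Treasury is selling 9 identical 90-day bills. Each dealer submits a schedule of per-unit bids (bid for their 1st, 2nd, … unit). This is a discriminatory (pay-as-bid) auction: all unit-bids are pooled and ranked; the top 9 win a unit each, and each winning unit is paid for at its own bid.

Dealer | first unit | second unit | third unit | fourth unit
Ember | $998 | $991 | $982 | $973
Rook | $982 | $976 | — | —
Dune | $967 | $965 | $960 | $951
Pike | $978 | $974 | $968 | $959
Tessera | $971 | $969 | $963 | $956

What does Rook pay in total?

Rook pays $1,958

Merging the schedules and taking the best 9: 998 (Ember-1), 991 (Ember-2), 982 (Ember-3), 982 (Rook-1), 978 (Pike-1), 976 (Rook-2), 974 (Pike-2), 973 (Ember-4), 971 (Tessera-1)
Next rejected bid: $969 (not a price — pay-as-bid).
Rook's winning unit-bids: 982 + 976 = $1,958.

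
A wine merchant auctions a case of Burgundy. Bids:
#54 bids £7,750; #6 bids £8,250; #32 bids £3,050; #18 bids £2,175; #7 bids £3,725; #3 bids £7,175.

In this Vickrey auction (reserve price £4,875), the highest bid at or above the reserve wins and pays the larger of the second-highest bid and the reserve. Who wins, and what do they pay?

Bids in order: 8,250 (#6) > 7,750 (#54) > 7,175 (#3) > 3,725 (#7) > 3,050 (#32) > 2,175 (#18)
Highest eligible bid: #6 at £8,250.
Second-highest bid £7,750 exceeds the reserve £4,875 → payment £7,750.

#6 pays £7,750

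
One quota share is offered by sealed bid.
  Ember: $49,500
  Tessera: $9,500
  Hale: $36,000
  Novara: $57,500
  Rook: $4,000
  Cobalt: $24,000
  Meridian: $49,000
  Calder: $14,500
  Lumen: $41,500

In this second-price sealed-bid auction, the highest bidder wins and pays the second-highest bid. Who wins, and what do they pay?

Novara pays $49,500

Bids ranked: 57,500 (Novara) > 49,500 (Ember) > 49,000 (Meridian) > 41,500 (Lumen) > 36,000 (Hale) > 24,000 (Cobalt) > …
Novara is highest; pays the second-highest bid, $49,500.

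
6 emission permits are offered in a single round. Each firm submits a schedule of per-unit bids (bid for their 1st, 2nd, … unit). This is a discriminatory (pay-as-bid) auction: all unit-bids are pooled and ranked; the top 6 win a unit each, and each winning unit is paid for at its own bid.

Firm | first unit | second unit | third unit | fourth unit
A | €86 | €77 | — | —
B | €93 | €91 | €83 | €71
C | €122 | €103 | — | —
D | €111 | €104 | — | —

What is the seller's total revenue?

All unit-bids, highest first — top 6: 122 (C-1), 111 (D-1), 104 (D-2), 103 (C-2), 93 (B-1), 91 (B-2)
Next rejected bid: €86 (not a price — pay-as-bid).
Each winning unit pays its own bid.
Revenue = 122 + 111 + 104 + 103 + 93 + 91 = €624.

Total revenue: €624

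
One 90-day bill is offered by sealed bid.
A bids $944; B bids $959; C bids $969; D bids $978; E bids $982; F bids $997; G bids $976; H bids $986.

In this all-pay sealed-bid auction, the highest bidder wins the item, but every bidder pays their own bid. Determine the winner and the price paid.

F pays $997

Rule: the highest bidder wins the item, but every bidder pays their own bid.
Bids ranked: 997 (F) > 986 (H) > 982 (E) > 978 (D) > 976 (G) > 969 (C) > …
F is highest and takes the item; every bidder forfeits their bid.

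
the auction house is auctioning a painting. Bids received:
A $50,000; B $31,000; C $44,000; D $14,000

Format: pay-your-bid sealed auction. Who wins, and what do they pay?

A pays $50,000

Bids in order: 50,000 (A) > 44,000 (C) > 31,000 (B) > 14,000 (D)
A has the highest bid and pays exactly that: $50,000.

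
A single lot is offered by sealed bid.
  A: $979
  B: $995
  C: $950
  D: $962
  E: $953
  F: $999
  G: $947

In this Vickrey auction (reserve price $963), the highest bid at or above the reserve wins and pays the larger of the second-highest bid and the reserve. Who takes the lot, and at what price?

Bids ranked: 999 (F) > 995 (B) > 979 (A) > 962 (D) > 953 (E) > 950 (C) > …
F has the top bid at or above the reserve ($999).
max(second-highest $995, reserve $963) = $995; the reserve does not bind.

F pays $995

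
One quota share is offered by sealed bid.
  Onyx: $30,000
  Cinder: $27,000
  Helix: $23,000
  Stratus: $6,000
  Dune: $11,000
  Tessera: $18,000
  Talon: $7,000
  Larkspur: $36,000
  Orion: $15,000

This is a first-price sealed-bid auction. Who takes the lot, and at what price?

Bids in order: 36,000 (Larkspur) > 30,000 (Onyx) > 27,000 (Cinder) > 23,000 (Helix) > 18,000 (Tessera) > 15,000 (Orion) > …
First-price: Larkspur pays what they bid, $36,000.

Larkspur pays $36,000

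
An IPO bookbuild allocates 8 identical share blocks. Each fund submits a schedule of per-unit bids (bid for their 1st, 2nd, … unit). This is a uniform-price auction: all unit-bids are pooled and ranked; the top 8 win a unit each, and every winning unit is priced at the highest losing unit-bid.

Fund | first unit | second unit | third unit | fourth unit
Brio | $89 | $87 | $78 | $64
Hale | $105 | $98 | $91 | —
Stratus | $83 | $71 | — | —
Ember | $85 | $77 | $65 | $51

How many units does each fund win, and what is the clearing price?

Pooled unit-bids ranked (top 8): 105 (Hale-1), 98 (Hale-2), 91 (Hale-3), 89 (Brio-1), 87 (Brio-2), 85 (Ember-1), 83 (Stratus-1), 78 (Brio-3)
The (k+1)-th unit-bid is $77.
Allocation: Brio 3, Ember 1, Hale 3, Stratus 1.

Brio 3, Ember 1, Hale 3, Stratus 1; clearing price $77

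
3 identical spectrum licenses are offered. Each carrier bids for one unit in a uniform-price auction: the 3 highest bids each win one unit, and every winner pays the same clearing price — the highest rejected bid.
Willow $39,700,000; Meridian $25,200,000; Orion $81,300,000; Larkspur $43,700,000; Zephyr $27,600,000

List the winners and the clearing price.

Bids ranked high→low: 81,300,000 (Orion), 43,700,000 (Larkspur), 39,700,000 (Willow), 27,600,000 (Zephyr), 25,200,000 (Meridian)
The 3 highest are Orion, Larkspur, Willow.
Clearing price = highest rejected bid = $27,600,000.

Orion, Larkspur, Willow; each pays $27,600,000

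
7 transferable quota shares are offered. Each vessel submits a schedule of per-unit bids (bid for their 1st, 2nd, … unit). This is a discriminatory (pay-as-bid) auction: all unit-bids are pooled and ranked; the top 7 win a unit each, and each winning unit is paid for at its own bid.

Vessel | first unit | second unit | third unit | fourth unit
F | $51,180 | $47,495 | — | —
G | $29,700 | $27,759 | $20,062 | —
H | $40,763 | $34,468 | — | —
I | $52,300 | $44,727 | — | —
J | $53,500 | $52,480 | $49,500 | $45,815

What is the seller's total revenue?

Total revenue: $352,270

Pooled unit-bids ranked (top 7): 53,500 (J-1), 52,480 (J-2), 52,300 (I-1), 51,180 (F-1), 49,500 (J-3), 47,495 (F-2), 45,815 (J-4)
Next rejected bid: $44,727 (not a price — pay-as-bid).
Each winning unit pays its own bid.
Revenue = 53,500 + 52,480 + 52,300 + 51,180 + 49,500 + 47,495 + 45,815 = $352,270.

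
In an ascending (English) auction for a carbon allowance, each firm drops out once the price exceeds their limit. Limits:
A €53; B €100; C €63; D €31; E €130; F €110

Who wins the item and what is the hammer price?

Rule: the price rises until one bidder remains; the winner pays the price at which the last rival dropped out.
Limits in order: 130 (E) > 110 (F) > 100 (B) > 63 (C) > 53 (A) > 31 (D)
F is the last rival to drop out, at €110; E remains and wins at that price.

E wins at €110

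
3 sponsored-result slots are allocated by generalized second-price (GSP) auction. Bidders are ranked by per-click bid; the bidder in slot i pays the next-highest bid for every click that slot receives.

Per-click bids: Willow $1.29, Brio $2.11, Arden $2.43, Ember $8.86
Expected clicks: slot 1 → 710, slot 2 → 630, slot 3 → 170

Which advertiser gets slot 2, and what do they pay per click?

Arden; $2.11 per click

Per-click bids in order: $8.86 (Ember) > $2.43 (Arden) > $2.11 (Brio) > $1.29 (Willow)
Slot 2 goes to the second-ranked bidder, Arden, who pays the next bid down: $2.11/click.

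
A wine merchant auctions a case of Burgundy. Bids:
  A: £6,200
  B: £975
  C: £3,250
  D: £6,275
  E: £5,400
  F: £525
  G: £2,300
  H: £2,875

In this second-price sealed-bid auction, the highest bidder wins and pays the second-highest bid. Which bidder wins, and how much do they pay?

Bids in order: 6,275 (D) > 6,200 (A) > 5,400 (E) > 3,250 (C) > 2,875 (H) > 2,300 (G) > …
D wins with the highest bid; price is set by the runner-up at £6,200.

D pays £6,200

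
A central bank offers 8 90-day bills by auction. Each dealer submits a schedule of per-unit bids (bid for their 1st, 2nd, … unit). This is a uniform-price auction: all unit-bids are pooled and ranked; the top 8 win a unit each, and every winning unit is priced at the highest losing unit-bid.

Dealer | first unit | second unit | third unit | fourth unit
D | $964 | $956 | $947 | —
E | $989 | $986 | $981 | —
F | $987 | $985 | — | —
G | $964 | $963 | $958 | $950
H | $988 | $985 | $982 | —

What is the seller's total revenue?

Pooled unit-bids ranked (top 8): 989 (E-1), 988 (H-1), 987 (F-1), 986 (E-2), 985 (F-2), 985 (H-2), 982 (H-3), 981 (E-3)
First bid not allocated: $964.
Allocation: E 3, F 2, H 3. Every unit priced at $964.
Revenue = 8 × 964 = $7,712.

Total revenue: $7,712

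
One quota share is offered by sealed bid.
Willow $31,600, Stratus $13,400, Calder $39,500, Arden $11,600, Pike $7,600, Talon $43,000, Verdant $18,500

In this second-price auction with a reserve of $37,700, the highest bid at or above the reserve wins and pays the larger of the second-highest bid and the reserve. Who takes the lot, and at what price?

Bids ranked: 43,000 (Talon) > 39,500 (Calder) > 31,600 (Willow) > 18,500 (Verdant) > 13,400 (Stratus) > 11,600 (Arden) > …
Talon has the top bid at or above the reserve ($43,000).
Second-highest bid $39,500 exceeds the reserve $37,700 → payment $39,500.

Talon pays $39,500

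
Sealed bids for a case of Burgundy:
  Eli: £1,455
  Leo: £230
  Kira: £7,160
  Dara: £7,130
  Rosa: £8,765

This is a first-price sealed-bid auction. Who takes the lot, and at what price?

Bids in order: 8,765 (Rosa) > 7,160 (Kira) > 7,130 (Dara) > 1,455 (Eli) > 230 (Leo)
Rosa is highest → pays own bid, £8,765.

Rosa pays £8,765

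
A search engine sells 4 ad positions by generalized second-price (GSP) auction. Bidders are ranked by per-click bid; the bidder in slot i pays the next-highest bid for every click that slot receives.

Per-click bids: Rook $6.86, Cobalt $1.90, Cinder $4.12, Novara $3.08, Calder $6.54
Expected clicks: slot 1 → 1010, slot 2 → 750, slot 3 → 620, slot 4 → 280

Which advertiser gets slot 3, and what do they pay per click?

Per-click bids in order: $6.86 (Rook) > $6.54 (Calder) > $4.12 (Cinder) > $3.08 (Novara) > $1.90 (Cobalt)
Slot 3 goes to the third-ranked bidder, Cinder, who pays the next bid down: $3.08/click.

Cinder; $3.08 per click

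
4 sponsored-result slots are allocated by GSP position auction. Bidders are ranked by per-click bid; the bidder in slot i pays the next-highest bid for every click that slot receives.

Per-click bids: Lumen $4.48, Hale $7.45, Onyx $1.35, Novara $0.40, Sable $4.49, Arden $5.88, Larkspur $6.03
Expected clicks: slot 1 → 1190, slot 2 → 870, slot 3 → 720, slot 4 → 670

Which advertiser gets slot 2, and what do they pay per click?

Larkspur; $5.88 per click

Ranked by bid: $7.45 (Hale) > $6.03 (Larkspur) > $5.88 (Arden) > $4.49 (Sable) > $4.48 (Lumen) > …
Slot 2 goes to the second-ranked bidder, Larkspur, who pays the next bid down: $5.88/click.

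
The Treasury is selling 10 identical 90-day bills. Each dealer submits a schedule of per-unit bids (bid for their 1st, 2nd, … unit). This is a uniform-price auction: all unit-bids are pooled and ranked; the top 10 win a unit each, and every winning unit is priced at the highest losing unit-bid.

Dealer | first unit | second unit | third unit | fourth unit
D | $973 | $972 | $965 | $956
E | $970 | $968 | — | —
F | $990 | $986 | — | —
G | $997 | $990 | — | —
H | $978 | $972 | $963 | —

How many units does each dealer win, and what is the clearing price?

All unit-bids, highest first — top 10: 997 (G-1), 990 (F-1), 990 (G-2), 986 (F-2), 978 (H-1), 973 (D-1), 972 (D-2), 972 (H-2), 970 (E-1), 968 (E-2)
The (k+1)-th unit-bid is $965.
Allocation: D 2, E 2, F 2, G 2, H 2.

D 2, E 2, F 2, G 2, H 2; clearing price $965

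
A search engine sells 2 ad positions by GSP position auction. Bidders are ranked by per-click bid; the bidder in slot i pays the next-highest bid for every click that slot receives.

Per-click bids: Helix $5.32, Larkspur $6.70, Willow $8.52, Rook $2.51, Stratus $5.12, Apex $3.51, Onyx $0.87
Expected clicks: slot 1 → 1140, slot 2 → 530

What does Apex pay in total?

Sorting advertisers: $8.52 (Willow) > $6.70 (Larkspur) > $5.32 (Helix) > …
Apex ranks below slot 2 → no slot, pays nothing.

Apex pays $0.00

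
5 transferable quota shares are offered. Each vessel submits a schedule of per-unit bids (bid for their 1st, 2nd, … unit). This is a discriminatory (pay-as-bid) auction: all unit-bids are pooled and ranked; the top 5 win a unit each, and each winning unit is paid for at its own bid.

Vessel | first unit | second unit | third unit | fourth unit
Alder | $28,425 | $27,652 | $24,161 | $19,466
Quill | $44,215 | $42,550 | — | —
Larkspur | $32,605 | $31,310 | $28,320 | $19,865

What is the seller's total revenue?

Total revenue: $179,105

Merging the schedules and taking the best 5: 44,215 (Quill-1), 42,550 (Quill-2), 32,605 (Larkspur-1), 31,310 (Larkspur-2), 28,425 (Alder-1)
Next rejected bid: $28,320 (not a price — pay-as-bid).
Each winning unit pays its own bid.
Revenue = 44,215 + 42,550 + 32,605 + 31,310 + 28,425 = $179,105.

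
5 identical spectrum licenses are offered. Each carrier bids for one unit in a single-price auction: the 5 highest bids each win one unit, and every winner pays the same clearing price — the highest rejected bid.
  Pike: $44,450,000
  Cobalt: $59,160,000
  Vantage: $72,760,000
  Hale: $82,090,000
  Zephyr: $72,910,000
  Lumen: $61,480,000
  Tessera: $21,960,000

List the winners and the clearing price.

Hale, Zephyr, Vantage, Lumen, Cobalt; each pays $44,450,000

Sorting: 82,090,000 (Hale), 72,910,000 (Zephyr), 72,760,000 (Vantage), 61,480,000 (Lumen), 59,160,000 (Cobalt), 44,450,000 (Pike), 21,960,000 (Tessera)
The 5 highest are Hale, Zephyr, Vantage, Lumen, Cobalt.
Clearing price = highest rejected bid = $44,450,000.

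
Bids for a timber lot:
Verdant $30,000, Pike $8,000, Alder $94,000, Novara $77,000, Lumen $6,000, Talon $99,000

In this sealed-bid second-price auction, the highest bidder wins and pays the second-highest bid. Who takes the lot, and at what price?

Sealed-bid second-price auction: the highest bidder wins and pays the second-highest bid.
Bids in order: 99,000 (Talon) > 94,000 (Alder) > 77,000 (Novara) > 30,000 (Verdant) > 8,000 (Pike) > 6,000 (Lumen)
Talon wins with the highest bid; price is set by the runner-up at $94,000.

Talon pays $94,000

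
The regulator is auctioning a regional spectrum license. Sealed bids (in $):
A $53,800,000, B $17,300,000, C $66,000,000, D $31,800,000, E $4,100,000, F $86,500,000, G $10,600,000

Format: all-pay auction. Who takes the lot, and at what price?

F pays $86,500,000

Bids in order: 86,500,000 (F) > 66,000,000 (C) > 53,800,000 (A) > 31,800,000 (D) > 17,300,000 (B) > 10,600,000 (G) > …
F is highest and takes the item; every bidder forfeits their bid.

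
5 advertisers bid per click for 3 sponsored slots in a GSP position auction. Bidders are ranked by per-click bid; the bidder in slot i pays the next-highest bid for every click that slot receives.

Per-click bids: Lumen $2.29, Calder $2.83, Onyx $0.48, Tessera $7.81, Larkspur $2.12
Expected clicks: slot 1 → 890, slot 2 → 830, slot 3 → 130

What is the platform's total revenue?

Sorting advertisers: $7.81 (Tessera) > $2.83 (Calder) > $2.29 (Lumen) > $2.12 (Larkspur) > …
Slot 1: Tessera pays $2.83 × 890 = $2518.70
Slot 2: Calder pays $2.29 × 830 = $1900.70
Slot 3: Lumen pays $2.12 × 130 = $275.60
Total = $4695.00

Total revenue: $4695.00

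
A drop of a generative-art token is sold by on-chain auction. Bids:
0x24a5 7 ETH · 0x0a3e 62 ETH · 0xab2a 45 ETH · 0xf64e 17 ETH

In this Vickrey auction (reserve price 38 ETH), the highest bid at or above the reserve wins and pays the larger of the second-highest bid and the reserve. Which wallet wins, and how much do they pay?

Rule: the highest bid at or above the reserve wins and pays the larger of the second-highest bid and the reserve.
Bids ranked: 62 (0x0a3e) > 45 (0xab2a) > 17 (0xf64e) > 7 (0x24a5)
Highest eligible bid: 0x0a3e at 62 ETH.
max(second-highest 45 ETH, reserve 38 ETH) = 45 ETH; the reserve does not bind.

0x0a3e pays 45 ETH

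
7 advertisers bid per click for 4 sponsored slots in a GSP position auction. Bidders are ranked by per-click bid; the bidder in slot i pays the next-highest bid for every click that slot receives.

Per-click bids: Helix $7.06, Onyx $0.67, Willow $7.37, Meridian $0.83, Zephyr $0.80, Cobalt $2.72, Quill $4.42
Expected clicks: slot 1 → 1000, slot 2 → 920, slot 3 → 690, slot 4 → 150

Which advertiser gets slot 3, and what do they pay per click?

Per-click bids in order: $7.37 (Willow) > $7.06 (Helix) > $4.42 (Quill) > $2.72 (Cobalt) > $0.83 (Meridian) > …
Slot 3 goes to the third-ranked bidder, Quill, who pays the next bid down: $2.72/click.

Quill; $2.72 per click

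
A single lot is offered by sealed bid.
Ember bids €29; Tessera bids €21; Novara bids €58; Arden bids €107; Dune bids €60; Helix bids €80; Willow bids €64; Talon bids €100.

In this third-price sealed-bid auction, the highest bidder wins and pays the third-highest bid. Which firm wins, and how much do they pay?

Bids ranked: 107 (Arden) > 100 (Talon) > 80 (Helix) > 64 (Willow) > 60 (Dune) > 58 (Novara) > …
Arden wins; payment is bid #3 in the ranking = €80.

Arden pays €80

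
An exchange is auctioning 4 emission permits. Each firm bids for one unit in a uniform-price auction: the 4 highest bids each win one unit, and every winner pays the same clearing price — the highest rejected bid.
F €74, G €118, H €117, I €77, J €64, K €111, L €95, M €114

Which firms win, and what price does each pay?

G, H, M, K; each pays €95

Sorting: 118 (G), 117 (H), 114 (M), 111 (K), 95 (L), 77 (I), …
Top 4: G, H, M, K.
First losing bid is L's €95, which sets the uniform price.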